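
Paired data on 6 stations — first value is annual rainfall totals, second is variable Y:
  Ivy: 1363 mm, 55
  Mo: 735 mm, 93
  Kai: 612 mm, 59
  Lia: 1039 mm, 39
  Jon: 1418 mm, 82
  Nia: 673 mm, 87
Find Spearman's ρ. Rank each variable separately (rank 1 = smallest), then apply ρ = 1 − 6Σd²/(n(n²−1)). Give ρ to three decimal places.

Ranks of variable 1: 5, 3, 1, 4, 6, 2
Ranks of variable 2: 2, 6, 3, 1, 4, 5
d = r₁ − r₂: 3, -3, -2, 3, 2, -3
d²: 9, 9, 4, 9, 4, 9; Σd² = 44
ρ = 1 − 6·44/(6·35) = 1 − 264/210 = -0.257

-0.257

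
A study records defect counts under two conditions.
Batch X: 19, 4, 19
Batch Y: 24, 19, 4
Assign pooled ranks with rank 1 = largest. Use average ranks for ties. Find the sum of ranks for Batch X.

11.5

Sorted (descending): 24, 19, 19, 19, 4, 4
The 3 values of 19 occupy positions 2–4 → average rank 3.
The 2 values of 4 occupy positions 5–6 → average rank (5+6)/2 = 5.5.
Batch X values → pooled ranks: 19→3, 4→5.5, 19→3
Rank sum = 3 + 5.5 + 3 = 11.5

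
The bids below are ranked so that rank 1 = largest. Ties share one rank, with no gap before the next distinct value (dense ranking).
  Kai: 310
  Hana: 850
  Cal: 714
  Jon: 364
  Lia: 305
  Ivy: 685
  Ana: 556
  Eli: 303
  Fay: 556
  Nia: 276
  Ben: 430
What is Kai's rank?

Sorted (descending): 850, 714, 685, 556, 556, 430, 364, 310, 305, 303, 276
The 2 values of 556 share dense rank 4.
Remaining distinct values take the next consecutive integers.
Kai has value 310 → rank 7.

7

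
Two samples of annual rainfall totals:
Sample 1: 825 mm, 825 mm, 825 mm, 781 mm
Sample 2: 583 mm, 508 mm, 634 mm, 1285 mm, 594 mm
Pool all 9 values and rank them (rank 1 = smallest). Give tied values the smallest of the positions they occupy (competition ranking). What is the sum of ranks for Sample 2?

Sorted (ascending): 508, 583, 594, 634, 781, 825, 825, 825, 1285
The 3 values of 825 occupy positions 6–8 → each gets rank 6.
Sample 2 values → pooled ranks: 583→2, 508→1, 634→4, 1285→9, 594→3
Rank sum = 2 + 1 + 4 + 9 + 3 = 19

19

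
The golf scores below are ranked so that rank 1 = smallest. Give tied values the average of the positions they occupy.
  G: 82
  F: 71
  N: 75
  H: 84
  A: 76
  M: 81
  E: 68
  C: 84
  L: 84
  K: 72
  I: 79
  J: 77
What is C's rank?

11

Sorted (ascending): 68, 71, 72, 75, 76, 77, 79, 81, 82, 84, 84, 84
The 3 values of 84 occupy positions 10–12 → average rank 11.
C has value 84 → rank 11.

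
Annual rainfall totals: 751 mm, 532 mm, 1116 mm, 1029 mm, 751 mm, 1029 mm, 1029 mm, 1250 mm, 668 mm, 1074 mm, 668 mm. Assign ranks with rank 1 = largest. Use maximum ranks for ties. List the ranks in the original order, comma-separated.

Sorted (descending): 1250, 1116, 1074, 1029, 1029, 1029, 751, 751, 668, 668, 532
The 3 values of 1029 occupy positions 4–6 → each gets rank 6.
The 2 values of 751 occupy positions 7–8 → each gets rank 8.
The 2 values of 668 occupy positions 9–10 → each gets rank 10.

8, 11, 2, 6, 8, 6, 6, 1, 10, 3, 10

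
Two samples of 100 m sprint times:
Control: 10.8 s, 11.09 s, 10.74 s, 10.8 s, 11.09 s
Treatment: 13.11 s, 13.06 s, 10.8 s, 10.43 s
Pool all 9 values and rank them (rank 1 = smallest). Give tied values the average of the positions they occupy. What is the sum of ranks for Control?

Sorted (ascending): 10.43, 10.74, 10.8, 10.8, 10.8, 11.09, 11.09, 13.06, 13.11
The 3 values of 10.8 occupy positions 3–5 → average rank 4.
The 2 values of 11.09 occupy positions 6–7 → average rank (6+7)/2 = 6.5.
Control values → pooled ranks: 10.8→4, 11.09→6.5, 10.74→2, 10.8→4, 11.09→6.5
Rank sum = 4 + 6.5 + 2 + 4 + 6.5 = 23

23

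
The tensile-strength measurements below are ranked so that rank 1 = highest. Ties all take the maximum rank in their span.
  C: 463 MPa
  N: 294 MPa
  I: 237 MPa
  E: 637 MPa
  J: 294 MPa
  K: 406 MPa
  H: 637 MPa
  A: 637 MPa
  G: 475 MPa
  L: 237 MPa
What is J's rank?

Sorted (descending): 637, 637, 637, 475, 463, 406, 294, 294, 237, 237
The 3 values of 637 occupy positions 1–3 → each gets rank 3.
The 2 values of 294 occupy positions 7–8 → each gets rank 8.
The 2 values of 237 occupy positions 9–10 → each gets rank 10.
J has value 294 MPa → rank 8.

8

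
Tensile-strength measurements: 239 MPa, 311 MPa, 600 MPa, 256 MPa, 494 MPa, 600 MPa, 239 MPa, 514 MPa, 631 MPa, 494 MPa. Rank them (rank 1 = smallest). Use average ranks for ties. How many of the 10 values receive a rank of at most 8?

Sorted (ascending): 239, 239, 256, 311, 494, 494, 514, 600, 600, 631
The 2 values of 239 occupy positions 1–2 → average rank (1+2)/2 = 1.5.
The 2 values of 494 occupy positions 5–6 → average rank (5+6)/2 = 5.5.
The 2 values of 600 occupy positions 8–9 → average rank (8+9)/2 = 8.5.
Ranks ≤ 8: {1.5, 1.5, 3, 4, 5.5, 5.5, 7} → 7 values.

7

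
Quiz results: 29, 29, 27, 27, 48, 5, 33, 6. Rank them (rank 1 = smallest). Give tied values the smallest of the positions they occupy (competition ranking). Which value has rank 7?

Sorted (ascending): 5, 6, 27, 27, 29, 29, 33, 48
The 2 values of 27 occupy positions 3–4 → each gets rank 3.
The 2 values of 29 occupy positions 5–6 → each gets rank 5.
Rank 7 → value 33.

33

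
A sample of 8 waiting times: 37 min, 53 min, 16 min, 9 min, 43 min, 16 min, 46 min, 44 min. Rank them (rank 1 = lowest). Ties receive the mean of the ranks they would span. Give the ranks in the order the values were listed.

4, 8, 2.5, 1, 5, 2.5, 7, 6

Sorted (ascending): 9, 16, 16, 37, 43, 44, 46, 53
The 2 values of 16 occupy positions 2–3 → average rank (2+3)/2 = 2.5.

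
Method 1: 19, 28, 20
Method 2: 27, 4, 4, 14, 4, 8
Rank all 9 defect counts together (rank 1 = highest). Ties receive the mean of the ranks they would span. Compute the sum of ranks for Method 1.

8

Sorted (descending): 28, 27, 20, 19, 14, 8, 4, 4, 4
The 3 values of 4 occupy positions 7–9 → average rank 8.
Method 1 values → pooled ranks: 19→4, 28→1, 20→3
Rank sum = 4 + 1 + 3 = 8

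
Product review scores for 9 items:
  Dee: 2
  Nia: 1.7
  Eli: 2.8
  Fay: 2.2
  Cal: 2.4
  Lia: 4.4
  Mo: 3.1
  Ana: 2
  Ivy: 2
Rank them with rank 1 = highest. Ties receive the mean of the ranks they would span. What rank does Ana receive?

Sorted (descending): 4.4, 3.1, 2.8, 2.4, 2.2, 2, 2, 2, 1.7
The 3 values of 2 occupy positions 6–8 → average rank 7.
Ana has value 2 → rank 7.

7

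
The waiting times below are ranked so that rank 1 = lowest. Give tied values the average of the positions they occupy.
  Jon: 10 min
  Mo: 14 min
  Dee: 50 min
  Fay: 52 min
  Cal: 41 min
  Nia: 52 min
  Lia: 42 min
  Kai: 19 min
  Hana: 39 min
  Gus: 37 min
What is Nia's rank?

Sorted (ascending): 10, 14, 19, 37, 39, 41, 42, 50, 52, 52
The 2 values of 52 occupy positions 9–10 → average rank (9+10)/2 = 9.5.
Nia has value 52 min → rank 9.5.

9.5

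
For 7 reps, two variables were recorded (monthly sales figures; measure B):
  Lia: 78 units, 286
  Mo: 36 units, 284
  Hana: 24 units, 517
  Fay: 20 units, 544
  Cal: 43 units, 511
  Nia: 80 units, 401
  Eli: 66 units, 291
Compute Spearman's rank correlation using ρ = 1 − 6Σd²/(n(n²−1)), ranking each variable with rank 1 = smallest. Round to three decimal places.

-0.536

Ranks of variable 1: 6, 3, 2, 1, 4, 7, 5
Ranks of variable 2: 2, 1, 6, 7, 5, 4, 3
d = r₁ − r₂: 4, 2, -4, -6, -1, 3, 2
d²: 16, 4, 16, 36, 1, 9, 4; Σd² = 86
ρ = 1 − 6·86/(7·48) = 1 − 516/336 = -0.536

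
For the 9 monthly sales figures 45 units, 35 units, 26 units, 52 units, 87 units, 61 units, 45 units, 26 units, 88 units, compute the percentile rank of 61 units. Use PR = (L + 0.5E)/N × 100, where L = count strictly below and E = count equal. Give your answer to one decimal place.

72.2

N = 9.
Strictly below 61: 6. Equal to 61: 1.
PR = (6 + 0.5·1)/9 × 100 = 72.2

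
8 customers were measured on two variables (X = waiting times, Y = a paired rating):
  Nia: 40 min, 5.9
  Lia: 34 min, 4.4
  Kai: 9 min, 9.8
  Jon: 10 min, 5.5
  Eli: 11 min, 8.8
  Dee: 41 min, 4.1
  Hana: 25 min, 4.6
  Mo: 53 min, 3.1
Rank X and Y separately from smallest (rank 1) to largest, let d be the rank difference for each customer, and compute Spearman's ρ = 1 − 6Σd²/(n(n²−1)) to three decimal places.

-0.810

Ranks of variable 1: 6, 5, 1, 2, 3, 7, 4, 8
Ranks of variable 2: 6, 3, 8, 5, 7, 2, 4, 1
d = r₁ − r₂: 0, 2, -7, -3, -4, 5, 0, 7
d²: 0, 4, 49, 9, 16, 25, 0, 49; Σd² = 152
ρ = 1 − 6·152/(8·63) = 1 − 912/504 = -0.810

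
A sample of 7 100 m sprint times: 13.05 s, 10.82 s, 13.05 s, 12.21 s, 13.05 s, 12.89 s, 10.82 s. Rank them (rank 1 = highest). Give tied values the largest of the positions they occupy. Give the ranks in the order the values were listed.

3, 7, 3, 5, 3, 4, 7

Sorted (descending): 13.05, 13.05, 13.05, 12.89, 12.21, 10.82, 10.82
The 3 values of 13.05 occupy positions 1–3 → each gets rank 3.
The 2 values of 10.82 occupy positions 6–7 → each gets rank 7.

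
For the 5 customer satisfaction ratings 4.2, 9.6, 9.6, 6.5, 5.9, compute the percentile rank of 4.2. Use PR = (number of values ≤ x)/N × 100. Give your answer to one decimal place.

20.0

N = 5.
Strictly below 4.2: 0. Equal to 4.2: 1.
PR = 1/5 × 100 = 20.0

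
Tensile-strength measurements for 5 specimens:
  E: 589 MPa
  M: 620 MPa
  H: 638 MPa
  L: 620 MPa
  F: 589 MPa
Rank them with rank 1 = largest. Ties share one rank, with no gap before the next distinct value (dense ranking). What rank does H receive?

1

Sorted (descending): 638, 620, 620, 589, 589
The 2 values of 620 share dense rank 2.
The 2 values of 589 share dense rank 3.
Remaining distinct values take the next consecutive integers.
H has value 638 MPa → rank 1.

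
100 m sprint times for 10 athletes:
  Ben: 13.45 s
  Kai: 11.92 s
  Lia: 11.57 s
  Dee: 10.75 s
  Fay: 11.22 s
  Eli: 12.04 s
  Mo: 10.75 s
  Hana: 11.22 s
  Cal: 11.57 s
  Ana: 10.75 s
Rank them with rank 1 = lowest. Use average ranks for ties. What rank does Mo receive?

2

Sorted (ascending): 10.75, 10.75, 10.75, 11.22, 11.22, 11.57, 11.57, 11.92, 12.04, 13.45
The 3 values of 10.75 occupy positions 1–3 → average rank 2.
The 2 values of 11.22 occupy positions 4–5 → average rank (4+5)/2 = 4.5.
The 2 values of 11.57 occupy positions 6–7 → average rank (6+7)/2 = 6.5.
Mo has value 10.75 s → rank 2.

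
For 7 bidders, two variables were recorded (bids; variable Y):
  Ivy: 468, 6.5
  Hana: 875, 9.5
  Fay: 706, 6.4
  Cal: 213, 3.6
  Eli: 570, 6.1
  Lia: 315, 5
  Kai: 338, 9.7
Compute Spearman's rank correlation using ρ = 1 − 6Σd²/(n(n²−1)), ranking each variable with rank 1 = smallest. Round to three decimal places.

0.536

Ranks of variable 1: 4, 7, 6, 1, 5, 2, 3
Ranks of variable 2: 5, 6, 4, 1, 3, 2, 7
d = r₁ − r₂: -1, 1, 2, 0, 2, 0, -4
d²: 1, 1, 4, 0, 4, 0, 16; Σd² = 26
ρ = 1 − 6·26/(7·48) = 1 − 156/336 = 0.536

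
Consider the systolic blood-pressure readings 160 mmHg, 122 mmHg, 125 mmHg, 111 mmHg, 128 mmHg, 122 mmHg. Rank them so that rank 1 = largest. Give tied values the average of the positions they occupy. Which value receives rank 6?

111

Sorted (descending): 160, 128, 125, 122, 122, 111
The 2 values of 122 occupy positions 4–5 → average rank (4+5)/2 = 4.5.
Rank 6 → value 111.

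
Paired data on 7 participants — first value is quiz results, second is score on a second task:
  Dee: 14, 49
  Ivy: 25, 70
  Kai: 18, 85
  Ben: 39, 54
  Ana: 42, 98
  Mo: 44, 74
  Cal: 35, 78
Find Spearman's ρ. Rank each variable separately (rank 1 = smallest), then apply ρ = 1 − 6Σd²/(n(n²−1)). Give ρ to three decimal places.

0.357

Ranks of variable 1: 1, 3, 2, 5, 6, 7, 4
Ranks of variable 2: 1, 3, 6, 2, 7, 4, 5
d = r₁ − r₂: 0, 0, -4, 3, -1, 3, -1
d²: 0, 0, 16, 9, 1, 9, 1; Σd² = 36
ρ = 1 − 6·36/(7·48) = 1 − 216/336 = 0.357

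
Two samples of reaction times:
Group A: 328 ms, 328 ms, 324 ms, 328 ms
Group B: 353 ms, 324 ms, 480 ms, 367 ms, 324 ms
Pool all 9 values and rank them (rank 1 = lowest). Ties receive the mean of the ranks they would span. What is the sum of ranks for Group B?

Sorted (ascending): 324, 324, 324, 328, 328, 328, 353, 367, 480
The 3 values of 324 occupy positions 1–3 → average rank 2.
The 3 values of 328 occupy positions 4–6 → average rank 5.
Group B values → pooled ranks: 353→7, 324→2, 480→9, 367→8, 324→2
Rank sum = 7 + 2 + 9 + 8 + 2 = 28

28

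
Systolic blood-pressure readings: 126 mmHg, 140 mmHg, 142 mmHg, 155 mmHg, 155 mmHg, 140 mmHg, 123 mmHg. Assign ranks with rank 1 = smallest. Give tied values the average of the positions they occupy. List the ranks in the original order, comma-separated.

Sorted (ascending): 123, 126, 140, 140, 142, 155, 155
The 2 values of 140 occupy positions 3–4 → average rank (3+4)/2 = 3.5.
The 2 values of 155 occupy positions 6–7 → average rank (6+7)/2 = 6.5.

2, 3.5, 5, 6.5, 6.5, 3.5, 1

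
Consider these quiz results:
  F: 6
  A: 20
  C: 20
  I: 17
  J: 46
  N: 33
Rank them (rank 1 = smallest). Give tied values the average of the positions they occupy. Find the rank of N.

Sorted (ascending): 6, 17, 20, 20, 33, 46
The 2 values of 20 occupy positions 3–4 → average rank (3+4)/2 = 3.5.
N has value 33 → rank 5.

5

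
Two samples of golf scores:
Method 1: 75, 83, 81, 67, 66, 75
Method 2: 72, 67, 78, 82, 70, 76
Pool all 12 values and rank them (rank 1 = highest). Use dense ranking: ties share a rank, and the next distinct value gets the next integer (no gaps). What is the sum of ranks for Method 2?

35

Sorted (descending): 83, 82, 81, 78, 76, 75, 75, 72, 70, 67, 67, 66
The 2 values of 75 share dense rank 6.
The 2 values of 67 share dense rank 9.
Remaining distinct values take the next consecutive integers.
Method 2 values → pooled ranks: 72→7, 67→9, 78→4, 82→2, 70→8, 76→5
Rank sum = 7 + 9 + 4 + 2 + 8 + 5 = 35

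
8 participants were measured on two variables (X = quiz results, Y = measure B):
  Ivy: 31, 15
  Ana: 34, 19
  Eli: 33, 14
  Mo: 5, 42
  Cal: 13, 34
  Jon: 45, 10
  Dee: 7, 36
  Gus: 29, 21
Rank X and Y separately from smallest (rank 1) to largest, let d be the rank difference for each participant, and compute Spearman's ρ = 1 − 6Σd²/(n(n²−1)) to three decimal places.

-0.929

Ranks of variable 1: 5, 7, 6, 1, 3, 8, 2, 4
Ranks of variable 2: 3, 4, 2, 8, 6, 1, 7, 5
d = r₁ − r₂: 2, 3, 4, -7, -3, 7, -5, -1
d²: 4, 9, 16, 49, 9, 49, 25, 1; Σd² = 162
ρ = 1 − 6·162/(8·63) = 1 − 972/504 = -0.929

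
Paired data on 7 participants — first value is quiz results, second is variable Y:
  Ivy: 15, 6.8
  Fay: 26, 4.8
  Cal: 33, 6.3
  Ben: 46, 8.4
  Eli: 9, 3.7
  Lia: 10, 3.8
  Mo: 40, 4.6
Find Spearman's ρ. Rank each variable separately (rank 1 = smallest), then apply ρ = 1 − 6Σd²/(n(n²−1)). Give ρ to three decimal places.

Ranks of variable 1: 3, 4, 5, 7, 1, 2, 6
Ranks of variable 2: 6, 4, 5, 7, 1, 2, 3
d = r₁ − r₂: -3, 0, 0, 0, 0, 0, 3
d²: 9, 0, 0, 0, 0, 0, 9; Σd² = 18
ρ = 1 − 6·18/(7·48) = 1 − 108/336 = 0.679

0.679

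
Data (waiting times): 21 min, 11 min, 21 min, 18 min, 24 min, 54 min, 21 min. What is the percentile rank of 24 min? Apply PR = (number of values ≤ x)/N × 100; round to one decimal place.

N = 7.
Strictly below 24: 5. Equal to 24: 1.
PR = 6/7 × 100 = 85.7

85.7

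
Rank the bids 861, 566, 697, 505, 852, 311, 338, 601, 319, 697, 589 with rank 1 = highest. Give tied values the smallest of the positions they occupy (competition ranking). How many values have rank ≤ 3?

Sorted (descending): 861, 852, 697, 697, 601, 589, 566, 505, 338, 319, 311
The 2 values of 697 occupy positions 3–4 → each gets rank 3.
Ranks ≤ 3: {1, 2, 3, 3} → 4 values.

4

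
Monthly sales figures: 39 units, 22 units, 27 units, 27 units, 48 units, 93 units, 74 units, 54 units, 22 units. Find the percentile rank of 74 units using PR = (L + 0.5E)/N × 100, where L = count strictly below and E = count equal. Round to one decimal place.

83.3

N = 9.
Strictly below 74: 7. Equal to 74: 1.
PR = (7 + 0.5·1)/9 × 100 = 83.3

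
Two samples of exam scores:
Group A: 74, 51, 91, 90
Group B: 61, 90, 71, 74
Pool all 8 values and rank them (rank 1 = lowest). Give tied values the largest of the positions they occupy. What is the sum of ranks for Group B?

Sorted (ascending): 51, 61, 71, 74, 74, 90, 90, 91
The 2 values of 74 occupy positions 4–5 → each gets rank 5.
The 2 values of 90 occupy positions 6–7 → each gets rank 7.
Group B values → pooled ranks: 61→2, 90→7, 71→3, 74→5
Rank sum = 2 + 7 + 3 + 5 = 17

17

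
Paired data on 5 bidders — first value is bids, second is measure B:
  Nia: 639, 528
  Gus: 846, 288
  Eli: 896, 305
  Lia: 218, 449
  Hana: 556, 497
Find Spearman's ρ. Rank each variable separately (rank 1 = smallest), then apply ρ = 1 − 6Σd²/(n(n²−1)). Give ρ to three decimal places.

Ranks of variable 1: 3, 4, 5, 1, 2
Ranks of variable 2: 5, 1, 2, 3, 4
d = r₁ − r₂: -2, 3, 3, -2, -2
d²: 4, 9, 9, 4, 4; Σd² = 30
ρ = 1 − 6·30/(5·24) = 1 − 180/120 = -0.500

-0.500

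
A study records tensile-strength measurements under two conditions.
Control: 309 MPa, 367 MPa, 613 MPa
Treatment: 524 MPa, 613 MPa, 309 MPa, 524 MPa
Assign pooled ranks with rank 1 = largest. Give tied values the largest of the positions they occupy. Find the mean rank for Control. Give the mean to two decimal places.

4.67

Sorted (descending): 613, 613, 524, 524, 367, 309, 309
The 2 values of 613 occupy positions 1–2 → each gets rank 2.
The 2 values of 524 occupy positions 3–4 → each gets rank 4.
The 2 values of 309 occupy positions 6–7 → each gets rank 7.
Control values → pooled ranks: 309→7, 367→5, 613→2
Mean rank = (7 + 5 + 2) / 3 = 4.67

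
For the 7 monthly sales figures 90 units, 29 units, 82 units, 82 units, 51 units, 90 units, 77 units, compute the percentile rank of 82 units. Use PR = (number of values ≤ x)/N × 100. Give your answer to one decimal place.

N = 7.
Strictly below 82: 3. Equal to 82: 2.
PR = 5/7 × 100 = 71.4

71.4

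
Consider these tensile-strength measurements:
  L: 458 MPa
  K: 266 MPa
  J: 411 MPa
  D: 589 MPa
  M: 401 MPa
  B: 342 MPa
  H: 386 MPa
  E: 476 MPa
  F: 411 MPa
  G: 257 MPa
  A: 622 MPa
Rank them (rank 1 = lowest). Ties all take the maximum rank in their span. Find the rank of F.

7

Sorted (ascending): 257, 266, 342, 386, 401, 411, 411, 458, 476, 589, 622
The 2 values of 411 occupy positions 6–7 → each gets rank 7.
F has value 411 MPa → rank 7.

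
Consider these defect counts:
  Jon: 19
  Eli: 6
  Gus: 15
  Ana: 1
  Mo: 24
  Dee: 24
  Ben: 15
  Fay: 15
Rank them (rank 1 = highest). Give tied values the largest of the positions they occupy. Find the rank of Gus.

Sorted (descending): 24, 24, 19, 15, 15, 15, 6, 1
The 2 values of 24 occupy positions 1–2 → each gets rank 2.
The 3 values of 15 occupy positions 4–6 → each gets rank 6.
Gus has value 15 → rank 6.

6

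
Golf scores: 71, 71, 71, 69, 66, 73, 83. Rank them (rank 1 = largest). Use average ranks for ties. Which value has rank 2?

Sorted (descending): 83, 73, 71, 71, 71, 69, 66
The 3 values of 71 occupy positions 3–5 → average rank 4.
Rank 2 → value 73.

73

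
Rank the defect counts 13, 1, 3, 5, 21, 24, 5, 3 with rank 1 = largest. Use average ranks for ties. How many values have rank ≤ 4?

Sorted (descending): 24, 21, 13, 5, 5, 3, 3, 1
The 2 values of 5 occupy positions 4–5 → average rank (4+5)/2 = 4.5.
The 2 values of 3 occupy positions 6–7 → average rank (6+7)/2 = 6.5.
Ranks ≤ 4: {1, 2, 3} → 3 values.

3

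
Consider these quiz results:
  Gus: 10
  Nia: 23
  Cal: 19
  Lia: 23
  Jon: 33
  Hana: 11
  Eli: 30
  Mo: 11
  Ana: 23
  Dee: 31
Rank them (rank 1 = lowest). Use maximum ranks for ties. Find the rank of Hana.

Sorted (ascending): 10, 11, 11, 19, 23, 23, 23, 30, 31, 33
The 2 values of 11 occupy positions 2–3 → each gets rank 3.
The 3 values of 23 occupy positions 5–7 → each gets rank 7.
Hana has value 11 → rank 3.

3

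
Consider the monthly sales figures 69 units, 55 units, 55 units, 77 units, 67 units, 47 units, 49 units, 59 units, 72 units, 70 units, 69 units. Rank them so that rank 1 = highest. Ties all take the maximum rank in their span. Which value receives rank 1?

77

Sorted (descending): 77, 72, 70, 69, 69, 67, 59, 55, 55, 49, 47
The 2 values of 69 occupy positions 4–5 → each gets rank 5.
The 2 values of 55 occupy positions 8–9 → each gets rank 9.
Rank 1 → value 77.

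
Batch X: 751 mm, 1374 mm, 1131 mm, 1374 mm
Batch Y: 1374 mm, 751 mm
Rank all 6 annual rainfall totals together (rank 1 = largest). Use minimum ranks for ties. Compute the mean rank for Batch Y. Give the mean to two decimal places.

Sorted (descending): 1374, 1374, 1374, 1131, 751, 751
The 3 values of 1374 occupy positions 1–3 → each gets rank 1.
The 2 values of 751 occupy positions 5–6 → each gets rank 5.
Batch Y values → pooled ranks: 1374→1, 751→5
Mean rank = (1 + 5) / 2 = 3.00

3.00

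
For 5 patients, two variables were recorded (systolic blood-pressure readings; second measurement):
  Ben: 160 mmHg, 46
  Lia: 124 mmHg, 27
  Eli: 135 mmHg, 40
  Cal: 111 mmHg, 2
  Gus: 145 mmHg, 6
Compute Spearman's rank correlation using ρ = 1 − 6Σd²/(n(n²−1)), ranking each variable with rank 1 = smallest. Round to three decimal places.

Ranks of variable 1: 5, 2, 3, 1, 4
Ranks of variable 2: 5, 3, 4, 1, 2
d = r₁ − r₂: 0, -1, -1, 0, 2
d²: 0, 1, 1, 0, 4; Σd² = 6
ρ = 1 − 6·6/(5·24) = 1 − 36/120 = 0.700

0.700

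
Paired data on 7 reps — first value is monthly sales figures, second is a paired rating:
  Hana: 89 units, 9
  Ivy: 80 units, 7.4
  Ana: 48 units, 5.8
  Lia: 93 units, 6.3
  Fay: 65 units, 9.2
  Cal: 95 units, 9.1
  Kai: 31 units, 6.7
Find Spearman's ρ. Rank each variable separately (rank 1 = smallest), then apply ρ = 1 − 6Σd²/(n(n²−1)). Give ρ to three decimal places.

Ranks of variable 1: 5, 4, 2, 6, 3, 7, 1
Ranks of variable 2: 5, 4, 1, 2, 7, 6, 3
d = r₁ − r₂: 0, 0, 1, 4, -4, 1, -2
d²: 0, 0, 1, 16, 16, 1, 4; Σd² = 38
ρ = 1 − 6·38/(7·48) = 1 − 228/336 = 0.321

0.321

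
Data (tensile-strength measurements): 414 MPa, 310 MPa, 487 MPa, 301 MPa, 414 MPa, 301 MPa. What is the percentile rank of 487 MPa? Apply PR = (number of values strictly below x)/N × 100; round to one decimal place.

83.3

N = 6.
Strictly below 487: 5. Equal to 487: 1.
PR = 5/6 × 100 = 83.3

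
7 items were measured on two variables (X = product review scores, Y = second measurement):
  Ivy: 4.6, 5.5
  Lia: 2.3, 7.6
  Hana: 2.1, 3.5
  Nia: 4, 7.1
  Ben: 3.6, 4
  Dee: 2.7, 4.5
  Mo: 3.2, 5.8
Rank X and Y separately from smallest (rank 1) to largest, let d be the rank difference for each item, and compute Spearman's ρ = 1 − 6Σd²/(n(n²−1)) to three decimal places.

0.214

Ranks of variable 1: 7, 2, 1, 6, 5, 3, 4
Ranks of variable 2: 4, 7, 1, 6, 2, 3, 5
d = r₁ − r₂: 3, -5, 0, 0, 3, 0, -1
d²: 9, 25, 0, 0, 9, 0, 1; Σd² = 44
ρ = 1 − 6·44/(7·48) = 1 − 264/336 = 0.214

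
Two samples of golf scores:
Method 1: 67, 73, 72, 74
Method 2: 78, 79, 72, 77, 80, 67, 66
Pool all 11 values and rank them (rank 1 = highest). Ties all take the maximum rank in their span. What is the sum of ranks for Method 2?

39

Sorted (descending): 80, 79, 78, 77, 74, 73, 72, 72, 67, 67, 66
The 2 values of 72 occupy positions 7–8 → each gets rank 8.
The 2 values of 67 occupy positions 9–10 → each gets rank 10.
Method 2 values → pooled ranks: 78→3, 79→2, 72→8, 77→4, 80→1, 67→10, 66→11
Rank sum = 3 + 2 + 8 + 4 + 1 + 10 + 11 = 39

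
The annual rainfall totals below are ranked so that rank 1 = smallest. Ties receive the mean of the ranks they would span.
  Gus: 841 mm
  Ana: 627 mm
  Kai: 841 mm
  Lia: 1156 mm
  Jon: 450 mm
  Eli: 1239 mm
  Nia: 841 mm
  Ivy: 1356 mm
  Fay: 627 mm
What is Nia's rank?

5

Sorted (ascending): 450, 627, 627, 841, 841, 841, 1156, 1239, 1356
The 2 values of 627 occupy positions 2–3 → average rank (2+3)/2 = 2.5.
The 3 values of 841 occupy positions 4–6 → average rank 5.
Nia has value 841 mm → rank 5.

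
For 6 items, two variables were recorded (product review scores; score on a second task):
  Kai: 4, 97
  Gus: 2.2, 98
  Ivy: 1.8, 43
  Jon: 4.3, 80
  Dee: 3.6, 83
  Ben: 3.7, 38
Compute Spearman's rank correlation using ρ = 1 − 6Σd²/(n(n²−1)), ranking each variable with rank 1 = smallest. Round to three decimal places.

Ranks of variable 1: 5, 2, 1, 6, 3, 4
Ranks of variable 2: 5, 6, 2, 3, 4, 1
d = r₁ − r₂: 0, -4, -1, 3, -1, 3
d²: 0, 16, 1, 9, 1, 9; Σd² = 36
ρ = 1 − 6·36/(6·35) = 1 − 216/210 = -0.029

-0.029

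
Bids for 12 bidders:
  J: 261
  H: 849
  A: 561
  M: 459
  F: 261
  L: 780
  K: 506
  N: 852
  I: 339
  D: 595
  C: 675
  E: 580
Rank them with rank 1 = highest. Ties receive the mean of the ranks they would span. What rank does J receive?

11.5

Sorted (descending): 852, 849, 780, 675, 595, 580, 561, 506, 459, 339, 261, 261
The 2 values of 261 occupy positions 11–12 → average rank (11+12)/2 = 11.5.
J has value 261 → rank 11.5.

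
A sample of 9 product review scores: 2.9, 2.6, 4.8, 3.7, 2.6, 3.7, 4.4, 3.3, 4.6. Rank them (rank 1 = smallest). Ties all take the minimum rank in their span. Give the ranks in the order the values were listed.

3, 1, 9, 5, 1, 5, 7, 4, 8

Sorted (ascending): 2.6, 2.6, 2.9, 3.3, 3.7, 3.7, 4.4, 4.6, 4.8
The 2 values of 2.6 occupy positions 1–2 → each gets rank 1.
The 2 values of 3.7 occupy positions 5–6 → each gets rank 5.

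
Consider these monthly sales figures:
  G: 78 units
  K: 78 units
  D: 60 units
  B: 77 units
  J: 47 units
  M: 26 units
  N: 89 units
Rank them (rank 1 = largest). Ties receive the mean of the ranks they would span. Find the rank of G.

Sorted (descending): 89, 78, 78, 77, 60, 47, 26
The 2 values of 78 occupy positions 2–3 → average rank (2+3)/2 = 2.5.
G has value 78 units → rank 2.5.

2.5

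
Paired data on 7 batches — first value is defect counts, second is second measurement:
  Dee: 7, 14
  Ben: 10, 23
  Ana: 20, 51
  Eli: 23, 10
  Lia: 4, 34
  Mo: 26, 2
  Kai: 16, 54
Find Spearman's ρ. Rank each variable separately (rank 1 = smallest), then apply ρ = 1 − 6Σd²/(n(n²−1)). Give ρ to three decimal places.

-0.429

Ranks of variable 1: 2, 3, 5, 6, 1, 7, 4
Ranks of variable 2: 3, 4, 6, 2, 5, 1, 7
d = r₁ − r₂: -1, -1, -1, 4, -4, 6, -3
d²: 1, 1, 1, 16, 16, 36, 9; Σd² = 80
ρ = 1 − 6·80/(7·48) = 1 − 480/336 = -0.429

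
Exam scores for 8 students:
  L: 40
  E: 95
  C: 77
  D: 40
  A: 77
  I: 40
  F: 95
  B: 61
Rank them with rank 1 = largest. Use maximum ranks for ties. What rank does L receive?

8

Sorted (descending): 95, 95, 77, 77, 61, 40, 40, 40
The 2 values of 95 occupy positions 1–2 → each gets rank 2.
The 2 values of 77 occupy positions 3–4 → each gets rank 4.
The 3 values of 40 occupy positions 6–8 → each gets rank 8.
L has value 40 → rank 8.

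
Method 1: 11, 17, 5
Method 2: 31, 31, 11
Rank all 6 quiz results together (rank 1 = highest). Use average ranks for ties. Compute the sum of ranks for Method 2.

Sorted (descending): 31, 31, 17, 11, 11, 5
The 2 values of 31 occupy positions 1–2 → average rank (1+2)/2 = 1.5.
The 2 values of 11 occupy positions 4–5 → average rank (4+5)/2 = 4.5.
Method 2 values → pooled ranks: 31→1.5, 31→1.5, 11→4.5
Rank sum = 1.5 + 1.5 + 4.5 = 7.5

7.5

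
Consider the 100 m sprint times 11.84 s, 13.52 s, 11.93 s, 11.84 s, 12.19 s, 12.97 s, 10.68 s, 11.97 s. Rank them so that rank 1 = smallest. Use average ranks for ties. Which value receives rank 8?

Sorted (ascending): 10.68, 11.84, 11.84, 11.93, 11.97, 12.19, 12.97, 13.52
The 2 values of 11.84 occupy positions 2–3 → average rank (2+3)/2 = 2.5.
Rank 8 → value 13.52.

13.52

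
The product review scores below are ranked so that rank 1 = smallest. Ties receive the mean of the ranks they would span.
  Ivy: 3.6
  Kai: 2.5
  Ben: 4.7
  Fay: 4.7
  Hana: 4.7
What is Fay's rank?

Sorted (ascending): 2.5, 3.6, 4.7, 4.7, 4.7
The 3 values of 4.7 occupy positions 3–5 → average rank 4.
Fay has value 4.7 → rank 4.

4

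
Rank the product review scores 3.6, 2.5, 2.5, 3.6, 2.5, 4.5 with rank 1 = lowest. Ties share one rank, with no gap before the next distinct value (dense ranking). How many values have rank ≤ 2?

Sorted (ascending): 2.5, 2.5, 2.5, 3.6, 3.6, 4.5
The 3 values of 2.5 share dense rank 1.
The 2 values of 3.6 share dense rank 2.
Remaining distinct values take the next consecutive integers.
Ranks ≤ 2: {1, 1, 1, 2, 2} → 5 values.

5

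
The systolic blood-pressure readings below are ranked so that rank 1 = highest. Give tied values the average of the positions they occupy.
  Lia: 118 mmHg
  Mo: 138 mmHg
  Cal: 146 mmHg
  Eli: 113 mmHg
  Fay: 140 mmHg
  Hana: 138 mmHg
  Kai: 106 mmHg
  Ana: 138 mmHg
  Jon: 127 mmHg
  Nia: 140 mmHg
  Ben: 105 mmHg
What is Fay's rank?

Sorted (descending): 146, 140, 140, 138, 138, 138, 127, 118, 113, 106, 105
The 2 values of 140 occupy positions 2–3 → average rank (2+3)/2 = 2.5.
The 3 values of 138 occupy positions 4–6 → average rank 5.
Fay has value 140 mmHg → rank 2.5.

2.5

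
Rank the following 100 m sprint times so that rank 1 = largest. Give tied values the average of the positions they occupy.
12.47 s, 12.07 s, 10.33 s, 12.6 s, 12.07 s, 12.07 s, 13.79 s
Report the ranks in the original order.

3, 5, 7, 2, 5, 5, 1

Sorted (descending): 13.79, 12.6, 12.47, 12.07, 12.07, 12.07, 10.33
The 3 values of 12.07 occupy positions 4–6 → average rank 5.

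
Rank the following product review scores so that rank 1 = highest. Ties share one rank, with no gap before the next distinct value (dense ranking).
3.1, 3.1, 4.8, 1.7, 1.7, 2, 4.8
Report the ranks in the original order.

Sorted (descending): 4.8, 4.8, 3.1, 3.1, 2, 1.7, 1.7
The 2 values of 4.8 share dense rank 1.
The 2 values of 3.1 share dense rank 2.
The 2 values of 1.7 share dense rank 4.
Remaining distinct values take the next consecutive integers.

2, 2, 1, 4, 4, 3, 1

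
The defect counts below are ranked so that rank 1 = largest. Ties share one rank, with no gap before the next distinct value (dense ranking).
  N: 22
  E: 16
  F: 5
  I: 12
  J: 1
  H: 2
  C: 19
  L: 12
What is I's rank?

Sorted (descending): 22, 19, 16, 12, 12, 5, 2, 1
The 2 values of 12 share dense rank 4.
Remaining distinct values take the next consecutive integers.
I has value 12 → rank 4.

4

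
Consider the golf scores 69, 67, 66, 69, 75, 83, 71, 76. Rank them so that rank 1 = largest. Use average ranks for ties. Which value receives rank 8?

66

Sorted (descending): 83, 76, 75, 71, 69, 69, 67, 66
The 2 values of 69 occupy positions 5–6 → average rank (5+6)/2 = 5.5.
Rank 8 → value 66.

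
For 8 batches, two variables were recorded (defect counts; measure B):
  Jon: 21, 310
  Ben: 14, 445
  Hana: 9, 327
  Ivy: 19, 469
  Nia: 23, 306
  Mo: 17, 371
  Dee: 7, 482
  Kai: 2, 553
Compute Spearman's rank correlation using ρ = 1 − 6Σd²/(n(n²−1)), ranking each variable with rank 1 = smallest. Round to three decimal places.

Ranks of variable 1: 7, 4, 3, 6, 8, 5, 2, 1
Ranks of variable 2: 2, 5, 3, 6, 1, 4, 7, 8
d = r₁ − r₂: 5, -1, 0, 0, 7, 1, -5, -7
d²: 25, 1, 0, 0, 49, 1, 25, 49; Σd² = 150
ρ = 1 − 6·150/(8·63) = 1 − 900/504 = -0.786

-0.786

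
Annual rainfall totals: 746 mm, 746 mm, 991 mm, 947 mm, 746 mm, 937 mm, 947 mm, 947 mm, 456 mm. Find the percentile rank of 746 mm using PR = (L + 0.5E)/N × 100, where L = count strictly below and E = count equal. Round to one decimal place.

27.8

N = 9.
Strictly below 746: 1. Equal to 746: 3.
PR = (1 + 0.5·3)/9 × 100 = 27.8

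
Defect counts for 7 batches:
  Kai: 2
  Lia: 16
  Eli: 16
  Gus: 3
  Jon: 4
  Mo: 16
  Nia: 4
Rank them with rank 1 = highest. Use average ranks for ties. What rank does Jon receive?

Sorted (descending): 16, 16, 16, 4, 4, 3, 2
The 3 values of 16 occupy positions 1–3 → average rank 2.
The 2 values of 4 occupy positions 4–5 → average rank (4+5)/2 = 4.5.
Jon has value 4 → rank 4.5.

4.5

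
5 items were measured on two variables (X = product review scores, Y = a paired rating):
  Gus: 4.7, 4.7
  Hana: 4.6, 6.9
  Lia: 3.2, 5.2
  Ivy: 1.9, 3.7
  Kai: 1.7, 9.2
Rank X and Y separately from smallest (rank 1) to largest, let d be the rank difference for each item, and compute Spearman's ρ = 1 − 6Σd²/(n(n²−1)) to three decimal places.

Ranks of variable 1: 5, 4, 3, 2, 1
Ranks of variable 2: 2, 4, 3, 1, 5
d = r₁ − r₂: 3, 0, 0, 1, -4
d²: 9, 0, 0, 1, 16; Σd² = 26
ρ = 1 − 6·26/(5·24) = 1 − 156/120 = -0.300

-0.300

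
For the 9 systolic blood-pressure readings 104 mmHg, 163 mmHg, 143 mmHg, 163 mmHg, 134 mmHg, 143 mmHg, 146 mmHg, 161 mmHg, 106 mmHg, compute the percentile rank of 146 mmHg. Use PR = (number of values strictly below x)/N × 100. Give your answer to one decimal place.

55.6

N = 9.
Strictly below 146: 5. Equal to 146: 1.
PR = 5/9 × 100 = 55.6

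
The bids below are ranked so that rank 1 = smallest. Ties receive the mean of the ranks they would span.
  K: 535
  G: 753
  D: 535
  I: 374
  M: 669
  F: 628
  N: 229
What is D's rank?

3.5

Sorted (ascending): 229, 374, 535, 535, 628, 669, 753
The 2 values of 535 occupy positions 3–4 → average rank (3+4)/2 = 3.5.
D has value 535 → rank 3.5.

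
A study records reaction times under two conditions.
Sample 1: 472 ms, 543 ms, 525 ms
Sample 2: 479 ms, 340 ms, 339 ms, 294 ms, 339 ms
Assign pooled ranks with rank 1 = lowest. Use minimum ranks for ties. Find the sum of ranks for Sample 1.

20

Sorted (ascending): 294, 339, 339, 340, 472, 479, 525, 543
The 2 values of 339 occupy positions 2–3 → each gets rank 2.
Sample 1 values → pooled ranks: 472→5, 543→8, 525→7
Rank sum = 5 + 8 + 7 = 20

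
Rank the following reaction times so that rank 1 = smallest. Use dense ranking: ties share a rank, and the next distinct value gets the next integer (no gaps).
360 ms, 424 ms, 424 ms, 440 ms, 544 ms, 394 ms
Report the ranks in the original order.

1, 3, 3, 4, 5, 2

Sorted (ascending): 360, 394, 424, 424, 440, 544
The 2 values of 424 share dense rank 3.
Remaining distinct values take the next consecutive integers.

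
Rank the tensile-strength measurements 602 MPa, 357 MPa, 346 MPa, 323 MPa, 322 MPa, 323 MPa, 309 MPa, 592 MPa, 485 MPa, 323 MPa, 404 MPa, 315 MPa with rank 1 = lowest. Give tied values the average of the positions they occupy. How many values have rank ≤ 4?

3

Sorted (ascending): 309, 315, 322, 323, 323, 323, 346, 357, 404, 485, 592, 602
The 3 values of 323 occupy positions 4–6 → average rank 5.
Ranks ≤ 4: {1, 2, 3} → 3 values.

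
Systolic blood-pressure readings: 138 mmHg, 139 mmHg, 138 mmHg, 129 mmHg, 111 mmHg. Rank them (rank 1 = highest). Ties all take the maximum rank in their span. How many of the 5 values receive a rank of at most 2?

Sorted (descending): 139, 138, 138, 129, 111
The 2 values of 138 occupy positions 2–3 → each gets rank 3.
Ranks ≤ 2: {1} → 1 value.

1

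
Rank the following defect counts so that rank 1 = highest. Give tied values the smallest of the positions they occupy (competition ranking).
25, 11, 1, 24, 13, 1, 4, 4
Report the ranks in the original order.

Sorted (descending): 25, 24, 13, 11, 4, 4, 1, 1
The 2 values of 4 occupy positions 5–6 → each gets rank 5.
The 2 values of 1 occupy positions 7–8 → each gets rank 7.

1, 4, 7, 2, 3, 7, 5, 5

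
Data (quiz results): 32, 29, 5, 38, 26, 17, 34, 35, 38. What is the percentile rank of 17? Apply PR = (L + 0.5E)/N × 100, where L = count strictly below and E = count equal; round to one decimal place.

16.7

N = 9.
Strictly below 17: 1. Equal to 17: 1.
PR = (1 + 0.5·1)/9 × 100 = 16.7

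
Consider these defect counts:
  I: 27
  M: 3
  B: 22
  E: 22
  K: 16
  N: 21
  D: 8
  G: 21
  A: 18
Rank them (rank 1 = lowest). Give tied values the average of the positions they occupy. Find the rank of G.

5.5

Sorted (ascending): 3, 8, 16, 18, 21, 21, 22, 22, 27
The 2 values of 21 occupy positions 5–6 → average rank (5+6)/2 = 5.5.
The 2 values of 22 occupy positions 7–8 → average rank (7+8)/2 = 7.5.
G has value 21 → rank 5.5.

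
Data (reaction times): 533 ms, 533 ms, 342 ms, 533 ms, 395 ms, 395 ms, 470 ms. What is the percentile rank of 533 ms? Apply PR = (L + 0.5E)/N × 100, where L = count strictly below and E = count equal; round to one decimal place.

N = 7.
Strictly below 533: 4. Equal to 533: 3.
PR = (4 + 0.5·3)/7 × 100 = 78.6

78.6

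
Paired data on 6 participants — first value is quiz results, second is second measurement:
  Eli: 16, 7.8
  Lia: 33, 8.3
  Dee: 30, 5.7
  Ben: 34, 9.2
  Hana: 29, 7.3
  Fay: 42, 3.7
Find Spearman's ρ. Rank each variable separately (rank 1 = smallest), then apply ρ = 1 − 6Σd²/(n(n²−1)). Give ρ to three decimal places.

-0.086

Ranks of variable 1: 1, 4, 3, 5, 2, 6
Ranks of variable 2: 4, 5, 2, 6, 3, 1
d = r₁ − r₂: -3, -1, 1, -1, -1, 5
d²: 9, 1, 1, 1, 1, 25; Σd² = 38
ρ = 1 − 6·38/(6·35) = 1 − 228/210 = -0.086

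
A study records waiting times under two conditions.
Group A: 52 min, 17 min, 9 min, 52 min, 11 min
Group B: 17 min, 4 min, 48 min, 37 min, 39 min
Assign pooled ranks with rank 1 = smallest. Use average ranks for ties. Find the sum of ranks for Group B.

Sorted (ascending): 4, 9, 11, 17, 17, 37, 39, 48, 52, 52
The 2 values of 17 occupy positions 4–5 → average rank (4+5)/2 = 4.5.
The 2 values of 52 occupy positions 9–10 → average rank (9+10)/2 = 9.5.
Group B values → pooled ranks: 17→4.5, 4→1, 48→8, 37→6, 39→7
Rank sum = 4.5 + 1 + 8 + 6 + 7 = 26.5

26.5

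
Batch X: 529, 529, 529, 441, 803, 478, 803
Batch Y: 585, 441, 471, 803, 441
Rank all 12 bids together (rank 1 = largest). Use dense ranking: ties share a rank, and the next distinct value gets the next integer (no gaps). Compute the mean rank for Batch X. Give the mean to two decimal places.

3.00

Sorted (descending): 803, 803, 803, 585, 529, 529, 529, 478, 471, 441, 441, 441
The 3 values of 803 share dense rank 1.
The 3 values of 529 share dense rank 3.
The 3 values of 441 share dense rank 6.
Remaining distinct values take the next consecutive integers.
Batch X values → pooled ranks: 529→3, 529→3, 529→3, 441→6, 803→1, 478→4, 803→1
Mean rank = (3 + 3 + 3 + 6 + 1 + 4 + 1) / 7 = 3.00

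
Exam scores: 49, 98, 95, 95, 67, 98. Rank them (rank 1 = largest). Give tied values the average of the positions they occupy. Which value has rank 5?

Sorted (descending): 98, 98, 95, 95, 67, 49
The 2 values of 98 occupy positions 1–2 → average rank (1+2)/2 = 1.5.
The 2 values of 95 occupy positions 3–4 → average rank (3+4)/2 = 3.5.
Rank 5 → value 67.

67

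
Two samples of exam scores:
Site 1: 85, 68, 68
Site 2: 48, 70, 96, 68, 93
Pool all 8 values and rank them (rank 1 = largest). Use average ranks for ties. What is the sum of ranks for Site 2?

Sorted (descending): 96, 93, 85, 70, 68, 68, 68, 48
The 3 values of 68 occupy positions 5–7 → average rank 6.
Site 2 values → pooled ranks: 48→8, 70→4, 96→1, 68→6, 93→2
Rank sum = 8 + 4 + 1 + 6 + 2 = 21

21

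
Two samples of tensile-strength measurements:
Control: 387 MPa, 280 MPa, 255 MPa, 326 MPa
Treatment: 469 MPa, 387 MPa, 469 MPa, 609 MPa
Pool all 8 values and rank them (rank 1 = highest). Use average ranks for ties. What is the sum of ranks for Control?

Sorted (descending): 609, 469, 469, 387, 387, 326, 280, 255
The 2 values of 469 occupy positions 2–3 → average rank (2+3)/2 = 2.5.
The 2 values of 387 occupy positions 4–5 → average rank (4+5)/2 = 4.5.
Control values → pooled ranks: 387→4.5, 280→7, 255→8, 326→6
Rank sum = 4.5 + 7 + 8 + 6 = 25.5

25.5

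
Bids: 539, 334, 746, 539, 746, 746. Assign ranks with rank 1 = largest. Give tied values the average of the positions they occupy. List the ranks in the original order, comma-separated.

Sorted (descending): 746, 746, 746, 539, 539, 334
The 3 values of 746 occupy positions 1–3 → average rank 2.
The 2 values of 539 occupy positions 4–5 → average rank (4+5)/2 = 4.5.

4.5, 6, 2, 4.5, 2, 2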